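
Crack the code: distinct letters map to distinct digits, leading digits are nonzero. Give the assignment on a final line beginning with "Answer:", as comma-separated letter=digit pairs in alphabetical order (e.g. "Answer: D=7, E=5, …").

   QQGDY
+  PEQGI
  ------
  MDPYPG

Step 1. [M] M is the leading digit of a 6-digit sum of two 5-digit numbers; the final carry is exactly 1. So M=1.
Step 2. [col 1: Y + I ≡ G (mod 10)] several values work for I in column 1 (Y + I ≡ G (mod 10), carry-in 0); try I=4. So I=4.
Step 3. [col 1: Y + I ≡ G (mod 10)] Y=8 is one option consistent with column 1 (Y + I ≡ G (mod 10), carry-in 0) — take it. So Y=8.
Step 4. [col 1: Y + I ≡ G (mod 10)] from column 1 (Y=8, I=4, carry-in 0, digits 1,4,8 already taken and all letters distinct): G must equal 2. So G=2.
Step 5. [col 2: D + G ≡ P (mod 10)] D=0 is one option consistent with column 2 (D + G ≡ P (mod 10), carry-in 1) — take it, so D=0.
Step 6. [col 2: D + G ≡ P (mod 10)] column 2 reads D+G+carry(1)=P with D=0, G=2; with digits 0,1,2,4,8 already taken and all letters distinct, the only value for P is 3, so P=3.
Step 7. [col 3: G + Q ≡ Y (mod 10)] column 3: given G=2, Y=8, carry-in 0, and digits 0,1,2,3,4,8 already taken and all letters distinct, G+Q≡Y (mod 10) forces Q=6, so Q=6.
Step 8. [col 4: Q + E ≡ P (mod 10)] in column 4 we have Q+E≡P with carry-in 0; given Q=6, P=3 and digits 0,1,2,3,4,6,8 already taken and all letters distinct, that pins E to 7. So E=7.

Answer: D=0, E=7, G=2, I=4, M=1, P=3, Q=6, Y=8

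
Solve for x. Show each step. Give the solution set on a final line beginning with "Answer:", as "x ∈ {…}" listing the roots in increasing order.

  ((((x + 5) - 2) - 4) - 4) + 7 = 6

Step 1. [((((x + 5) - 2) - 4) - 4) + 7 = 6] the outer +7 inverts by subtracting 7. So sub: (((x + 5) - 2) - 4) - 4 = -1.
Step 2. [(((x + 5) - 2) - 4) - 4 = -1] add 4: x sits inside (… - 4) ⇒ sub: ((x + 5) - 2) - 4 = 3.
Step 3. [((x + 5) - 2) - 4 = 3] add 4: x sits inside (… - 4), so sub: (x + 5) - 2 = 7.
Step 4. [(x + 5) - 2 = 7] -2 is outermost — add 2 both sides, so sub: x + 5 = 9.
Step 5. [x + 5 = 9] peel the +5: subtract 5 from each side. So sub: x = 4.

Answer: x ∈ {4}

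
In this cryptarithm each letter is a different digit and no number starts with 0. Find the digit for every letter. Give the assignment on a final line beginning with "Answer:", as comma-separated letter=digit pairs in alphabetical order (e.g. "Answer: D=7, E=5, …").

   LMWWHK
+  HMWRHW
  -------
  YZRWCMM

Step 1. [col 1: K + W ≡ M (mod 10)] column 1 (K + W ≡ M (mod 10), carry-in 0) doesn't pin M yet; pick M=7 and continue ⇒ M=7.
Step 2. [Y] Y is the leading digit of a 7-digit sum of two 6-digit numbers; the final carry is exactly 1. So Y=1.
Step 3. [col 1: K + W ≡ M (mod 10)] W=9 is one option consistent with column 1 (K + W ≡ M (mod 10), carry-in 0) — take it. So W=9.
Step 4. [col 1: K + W ≡ M (mod 10)] column 1 reads K+W+carry(0)=M with W=9, M=7; with digits 1,7,9 already taken and all letters distinct, the only value for K is 8 ⇒ K=8.
Step 5. [col 2: H + H ≡ M (mod 10)] in column 2 we have H+H≡M with carry-in 1; given M=7 and digits 1,7,8,9 already taken and all letters distinct, that pins H to 3, so H=3.
Step 6. [col 3: W + R ≡ C (mod 10)] column 3 (W + R ≡ C (mod 10), carry-in 0) doesn't pin R yet; pick R=5 and continue, so R=5.
Step 7. [col 3: W + R ≡ C (mod 10)] from column 3 (W=9, R=5, carry-in 0, digits 1,3,5,7,8,9 already taken and all letters distinct): C must equal 4. So C=4.
Step 8. [col 6: L + H ≡ Z (mod 10)] no forcing yet in column 6 (carry-in 1); L=6 is free and consistent — try it. So L=6.
Step 9. [col 6: L + H ≡ Z (mod 10)] column 6 reads L+H+carry(1)=Z with L=6, H=3; with digits 1,3,4,5,6,7,8,9 already taken and all letters distinct, the only value for Z is 0, so Z=0.

Answer: C=4, H=3, K=8, L=6, M=7, R=5, W=9, Y=1, Z=0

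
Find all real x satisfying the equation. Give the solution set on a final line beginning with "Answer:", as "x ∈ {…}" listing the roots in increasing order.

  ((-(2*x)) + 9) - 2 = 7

Step 1. [((-(2*x)) + 9) - 2 = 7] 2 comes off first (add 2) ⇒ sub: (-(2*x)) + 9 = 9.
Step 2. [(-(2*x)) + 9 = 9] peel the +9: subtract 9 from each side, so sub: -(2*x) = 0.
Step 3. [-(2*x) = 0] LHS negated; negate both sides, so neg: 2*x = 0.
Step 4. [2*x = 0] LHS = 2·(…); ÷2 both sides, so div: x = 0.

Answer: x ∈ {0}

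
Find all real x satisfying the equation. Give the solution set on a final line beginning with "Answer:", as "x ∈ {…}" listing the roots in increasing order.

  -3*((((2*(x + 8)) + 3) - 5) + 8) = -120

Step 1. [-3*((((2*(x + 8)) + 3) - 5) + 8) = -120] -3 out front; divide by -3. So div: (((2*(x + 8)) + 3) - 5) + 8 = 40.
Step 2. [(((2*(x + 8)) + 3) - 5) + 8 = 40] peel the +8: subtract 8 from each side, so sub: ((2*(x + 8)) + 3) - 5 = 32.
Step 3. [((2*(x + 8)) + 3) - 5 = 32] the outer -5 inverts by adding 5, so sub: (2*(x + 8)) + 3 = 37.
Step 4. [(2*(x + 8)) + 3 = 37] peel the +3: subtract 3 from each side. So sub: 2*(x + 8) = 34.
Step 5. [2*(x + 8) = 34] LHS = 2·(…); ÷2 both sides ⇒ div: x + 8 = 17.
Step 6. [x + 8 = 17] the outer +8 inverts by subtracting 8. So sub: x = 9.

Answer: x ∈ {9}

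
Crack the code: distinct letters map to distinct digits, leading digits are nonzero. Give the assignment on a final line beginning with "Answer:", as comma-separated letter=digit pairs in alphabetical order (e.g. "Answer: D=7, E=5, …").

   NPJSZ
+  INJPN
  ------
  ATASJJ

Step 1. [col 1: Z + N ≡ J (mod 10)] several values work for Z in column 1 (Z + N ≡ J (mod 10), carry-in 0); try Z=9, so Z=9.
Step 2. [A] the sum has 6 digits but both addends have 5; that extra leading digit A is the final carry, namely 1. So A=1.
Step 3. [col 1: Z + N ≡ J (mod 10)] no forcing yet in column 1 (carry-in 0); N=8 is free and consistent — try it, so N=8.
Step 4. [col 1: Z + N ≡ J (mod 10)] column 1: given Z=9, N=8, carry-in 0, and digits 1,8,9 already taken and all letters distinct, Z+N≡J (mod 10) forces J=7, so J=7.
Step 5. [col 2: S + P ≡ J (mod 10)] several values work for S in column 2 (S + P ≡ J (mod 10), carry-in 1); try S=4, so S=4.
Step 6. [col 2: S + P ≡ J (mod 10)] from column 2 (S=4, J=7, carry-in 1, digits 1,4,7,8,9 already taken and all letters distinct): P must equal 2, so P=2.
Step 7. [col 5: N + I ≡ T (mod 10)] from column 5 (N=8, carry-in 1, digits 1,2,4,7,8,9 already taken and all letters distinct): I must equal 6, so I=6.
Step 8. [col 5: N + I ≡ T (mod 10)] column 5: given N=8, I=6, carry-in 1, and digits 1,2,4,6,7,8,9 already taken and all letters distinct, N+I≡T (mod 10) forces T=5, so T=5.

Answer: A=1, I=6, J=7, N=8, P=2, S=4, T=5, Z=9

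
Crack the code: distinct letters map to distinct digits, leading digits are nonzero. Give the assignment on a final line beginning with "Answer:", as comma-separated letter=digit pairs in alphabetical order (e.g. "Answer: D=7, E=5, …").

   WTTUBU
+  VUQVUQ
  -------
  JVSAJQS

Step 1. [col 1: U + Q ≡ S (mod 10)] S=3 is one option consistent with column 1 (U + Q ≡ S (mod 10), carry-in 0) — take it ⇒ S=3.
Step 2. [col 1: U + Q ≡ S (mod 10)] no forcing yet in column 1 (carry-in 0); U=8 is free and consistent — try it, so U=8.
Step 3. [col 1: U + Q ≡ S (mod 10)] column 1 reads U+Q+carry(0)=S with U=8, S=3; with digits 3,8 already taken and all letters distinct, the only value for Q is 5, so Q=5.
Step 4. [col 2: B + U ≡ Q (mod 10)] column 2: given U=8, Q=5, carry-in 1, and digits 3,5,8 already taken and all letters distinct, B+U≡Q (mod 10) forces B=6, so B=6.
Step 5. [col 3: U + V ≡ J (mod 10)] column 3 (U + V ≡ J (mod 10), carry-in 1) doesn't pin V yet; pick V=2 and continue. So V=2.
Step 6. [col 3: U + V ≡ J (mod 10)] from column 3 (U=8, V=2, carry-in 1, digits 2,3,5,6,8 already taken and all letters distinct): J must equal 1 ⇒ J=1.
Step 7. [col 4: T + Q ≡ A (mod 10)] in column 4 we have T+Q≡A with carry-in 1; given Q=5 and digits 1,2,3,5,6,8 already taken and all letters distinct, that pins T to 4. So T=4.
Step 8. [col 4: T + Q ≡ A (mod 10)] column 4 reads T+Q+carry(1)=A with T=4, Q=5; with digits 1,2,3,4,5,6,8 already taken and all letters distinct, the only value for A is 0 ⇒ A=0.
Step 9. [col 6: W + V ≡ V (mod 10)] from column 6 (V=2, carry-in 1, digits 0,1,2,3,4,5,6,8 already taken and all letters distinct): W must equal 9, so W=9.

Answer: A=0, B=6, J=1, Q=5, S=3, T=4, U=8, V=2, W=9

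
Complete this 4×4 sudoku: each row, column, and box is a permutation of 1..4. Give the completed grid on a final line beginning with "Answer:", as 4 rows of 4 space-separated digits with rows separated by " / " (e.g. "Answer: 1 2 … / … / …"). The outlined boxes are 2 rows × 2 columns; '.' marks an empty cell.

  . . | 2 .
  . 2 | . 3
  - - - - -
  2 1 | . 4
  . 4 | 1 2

Step 1. [r1c1∈{1,3,4}] 4 has one home in row 1: r1c1, so r1c1=4.
Step 2. [r1c2∈{3}] only 3 remains possible at r1c2 ⇒ r1c2=3.
Step 3. [r2c3∈{4}] r2c3 has the single candidate 4 ⇒ r2c3=4.
Step 4. [r4c1∈{3}] only 3 remains possible at r4c1. So r4c1=3.
Step 5. [r2c1∈{1}] r2c1's peers cover all but 1 ⇒ r2c1=1.
Step 6. [r3c3∈{3}] r3c3 has the single candidate 3. So r3c3=3.
Step 7. [r1c4∈{1}] nothing but 1 survives at r1c4, so r1c4=1.

Answer: 4 3 2 1 / 1 2 4 3 / 2 1 3 4 / 3 4 1 2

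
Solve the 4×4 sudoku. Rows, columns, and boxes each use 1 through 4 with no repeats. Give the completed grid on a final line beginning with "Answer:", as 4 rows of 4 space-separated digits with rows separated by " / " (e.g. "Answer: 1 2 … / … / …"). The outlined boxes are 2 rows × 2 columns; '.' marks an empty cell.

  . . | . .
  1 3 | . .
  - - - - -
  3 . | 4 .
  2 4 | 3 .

Step 1. [r3c4∈{1,2}] row 3 places 2 nowhere but r3c4. So r3c4=2.
Step 2. [r1c3∈{1,2}] in col 3, 1 fits only at r1c3, so r1c3=1.
Step 3. [r2c4∈{4}] r2c4 has the single candidate 4, so r2c4=4.
Step 4. [r1c2∈{2}] r1c2 is down to just 2, so r1c2=2.
Step 5. [r1c1∈{4}] r1c1 has the single candidate 4. So r1c1=4.
Step 6. [r3c2∈{1}] r3c2 is down to just 1, so r3c2=1.
Step 7. [r1c4∈{3}] r1c4 has the single candidate 3 ⇒ r1c4=3.
Step 8. [r4c4∈{1}] nothing but 1 survives at r4c4, so r4c4=1.
Step 9. [r2c3∈{2}] nothing but 2 survives at r2c3. So r2c3=2.

Answer: 4 2 1 3 / 1 3 2 4 / 3 1 4 2 / 2 4 3 1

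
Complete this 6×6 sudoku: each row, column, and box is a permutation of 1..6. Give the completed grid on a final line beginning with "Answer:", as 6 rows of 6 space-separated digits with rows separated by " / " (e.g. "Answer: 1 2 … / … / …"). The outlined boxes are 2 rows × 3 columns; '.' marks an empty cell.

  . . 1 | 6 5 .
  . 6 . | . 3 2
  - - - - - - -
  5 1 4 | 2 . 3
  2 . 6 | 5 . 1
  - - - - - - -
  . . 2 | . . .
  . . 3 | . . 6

Step 1. [r2c1∈{4}] r2c1's peers cover all but 4, so r2c1=4.
Step 2. [r6c1∈{1}] r6c1 is down to just 1, so r6c1=1.
Step 3. [r6c4∈{4}] nothing but 4 survives at r6c4 ⇒ r6c4=4.
Step 4. [r1c1∈{3}] r1c1's peers cover all but 3. So r1c1=3.
Step 5. [r5c4∈{1,3}] r5c4 is the only open cell in row 5 admitting 3, so r5c4=3.
Step 6. [r5c6∈{5}] nothing but 5 survives at r5c6, so r5c6=5.
Step 7. [r4c2∈{3}] r4c2 is down to just 3, so r4c2=3.
Step 8. [r6c5∈{2}] nothing but 2 survives at r6c5. So r6c5=2.
Step 9. [r5c5∈{1}] r5c5 has the single candidate 1 ⇒ r5c5=1.
Step 10. [r1c2∈{2}] r1c2 is down to just 2, so r1c2=2.
Step 11. [r1c6∈{4}] only 4 remains possible at r1c6, so r1c6=4.
Step 12. [r2c4∈{1}] nothing but 1 survives at r2c4, so r2c4=1.
Step 13. [r5c2∈{4}] only 4 remains possible at r5c2. So r5c2=4.
Step 14. [r2c3∈{5}] only 5 remains possible at r2c3 ⇒ r2c3=5.
Step 15. [r3c5∈{6}] r3c5's peers cover all but 6, so r3c5=6.
Step 16. [r4c5∈{4}] only 4 remains possible at r4c5. So r4c5=4.
Step 17. [r6c2∈{5}] only 5 remains possible at r6c2. So r6c2=5.
Step 18. [r5c1∈{6}] r5c1 is down to just 6. So r5c1=6.

Answer: 3 2 1 6 5 4 / 4 6 5 1 3 2 / 5 1 4 2 6 3 / 2 3 6 5 4 1 / 6 4 2 3 1 5 / 1 5 3 4 2 6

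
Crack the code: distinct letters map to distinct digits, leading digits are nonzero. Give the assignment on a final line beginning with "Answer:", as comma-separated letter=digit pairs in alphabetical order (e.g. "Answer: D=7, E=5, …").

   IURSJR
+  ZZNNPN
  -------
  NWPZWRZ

Step 1. [col 1: R + N ≡ Z (mod 10)] N=1 is one option consistent with column 1 (R + N ≡ Z (mod 10), carry-in 0) — take it. So N=1.
Step 2. [col 1: R + N ≡ Z (mod 10)] Z=5 is one option consistent with column 1 (R + N ≡ Z (mod 10), carry-in 0) — take it. So Z=5.
Step 3. [col 1: R + N ≡ Z (mod 10)] from column 1 (N=1, Z=5, carry-in 0, digits 1,5 already taken and all letters distinct): R must equal 4 ⇒ R=4.
Step 4. [col 2: J + P ≡ R (mod 10)] no forcing yet in column 2 (carry-in 0); J=6 is free and consistent — try it. So J=6.
Step 5. [col 2: J + P ≡ R (mod 10)] in column 2 we have J+P≡R with carry-in 0; given J=6, R=4 and digits 1,4,5,6 already taken and all letters distinct, that pins P to 8, so P=8.
Step 6. [col 3: S + N ≡ W (mod 10)] several values work for W in column 3 (S + N ≡ W (mod 10), carry-in 1); try W=2 ⇒ W=2.
Step 7. [col 3: S + N ≡ W (mod 10)] column 3: given N=1, W=2, carry-in 1, and digits 1,2,4,5,6,8 already taken and all letters distinct, S+N≡W (mod 10) forces S=0 ⇒ S=0.
Step 8. [col 5: U + Z ≡ P (mod 10)] from column 5 (Z=5, P=8, carry-in 0, digits 0,1,2,4,5,6,8 already taken and all letters distinct): U must equal 3, so U=3.
Step 9. [col 6: I + Z ≡ W (mod 10)] in column 6 we have I+Z≡W with carry-in 0; given Z=5, W=2 and digits 0,1,2,3,4,5,6,8 already taken and all letters distinct, that pins I to 7. So I=7.

Answer: I=7, J=6, N=1, P=8, R=4, S=0, U=3, W=2, Z=5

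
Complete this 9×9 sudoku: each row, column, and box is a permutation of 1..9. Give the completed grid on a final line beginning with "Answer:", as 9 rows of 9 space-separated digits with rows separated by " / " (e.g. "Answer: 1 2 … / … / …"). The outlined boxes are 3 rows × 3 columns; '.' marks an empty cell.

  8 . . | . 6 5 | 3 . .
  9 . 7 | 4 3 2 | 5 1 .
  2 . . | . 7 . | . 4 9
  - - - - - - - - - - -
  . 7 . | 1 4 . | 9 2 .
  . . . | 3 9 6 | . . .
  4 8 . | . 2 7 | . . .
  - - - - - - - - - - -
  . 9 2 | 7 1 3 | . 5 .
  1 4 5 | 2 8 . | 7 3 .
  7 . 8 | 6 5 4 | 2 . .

Step 1. [r5c3∈{1}] r5c3 has the single candidate 1. So r5c3=1.
Step 2. [r8c9∈{6}] only 6 remains possible at r8c9. So r8c9=6.
Step 3. [r4c1∈{3,5,6}] r4c1 is the only open cell in col 1 admitting 3, so r4c1=3.
Step 4. [r3c2∈{1,3,5,6}] in row 3, 5 fits only at r3c2 ⇒ r3c2=5.
Step 5. [r2c9∈{8}] only 8 remains possible at r2c9, so r2c9=8.
Step 6. [r3c7∈{6}] only 6 remains possible at r3c7 ⇒ r3c7=6.
Step 7. [r7c9∈{4}] r7c9 has the single candidate 4, so r7c9=4.
Step 8. [r5c8∈{7,8}] across col 8, 8 lands solely at r5c8 ⇒ r5c8=8.
Step 9. [r5c9∈{5,7}] in row 5, 7 fits only at r5c9, so r5c9=7.
Step 10. [r6c9∈{1,3,5}] 3 has one home in row 6: r6c9 ⇒ r6c9=3.
Step 11. [r6c8∈{6}] r6c8 is down to just 6, so r6c8=6.
Step 12. [r3c6∈{1,8}] r3c6 is the only open cell in row 3 admitting 1 ⇒ r3c6=1.
Step 13. [r2c2∈{6}] nothing but 6 survives at r2c2. So r2c2=6.
Step 14. [r6c7∈{1}] nothing but 1 survives at r6c7 ⇒ r6c7=1.
Step 15. [r6c4∈{5}] r6c4's peers cover all but 5. So r6c4=5.
Step 16. [r7c7∈{8}] only 8 remains possible at r7c7 ⇒ r7c7=8.
Step 17. [r5c2∈{2}] r5c2's peers cover all but 2 ⇒ r5c2=2.
Step 18. [r5c7∈{4}] r5c7 is down to just 4 ⇒ r5c7=4.
Step 19. [r9c2∈{3}] r9c2 is down to just 3 ⇒ r9c2=3.
Step 20. [r1c4∈{9}] only 9 remains possible at r1c4 ⇒ r1c4=9.
Step 21. [r1c8∈{7}] only 7 remains possible at r1c8. So r1c8=7.
Step 22. [r9c9∈{1}] r9c9's peers cover all but 1 ⇒ r9c9=1.
Step 23. [r8c6∈{9}] r8c6's peers cover all but 9 ⇒ r8c6=9.
Step 24. [r1c3∈{4}] r1c3 is down to just 4. So r1c3=4.
Step 25. [r3c3∈{3}] r3c3's peers cover all but 3 ⇒ r3c3=3.
Step 26. [r1c9∈{2}] only 2 remains possible at r1c9, so r1c9=2.
Step 27. [r9c8∈{9}] r9c8 is down to just 9. So r9c8=9.
Step 28. [r7c1∈{6}] nothing but 6 survives at r7c1. So r7c1=6.
Step 29. [r3c4∈{8}] nothing but 8 survives at r3c4, so r3c4=8.
Step 30. [r4c9∈{5}] nothing but 5 survives at r4c9 ⇒ r4c9=5.
Step 31. [r6c3∈{9}] only 9 remains possible at r6c3, so r6c3=9.
Step 32. [r1c2∈{1}] only 1 remains possible at r1c2, so r1c2=1.
Step 33. [r4c6∈{8}] r4c6 has the single candidate 8 ⇒ r4c6=8.
Step 34. [r4c3∈{6}] r4c3 has the single candidate 6 ⇒ r4c3=6.
Step 35. [r5c1∈{5}] nothing but 5 survives at r5c1, so r5c1=5.

Answer: 8 1 4 9 6 5 3 7 2 / 9 6 7 4 3 2 5 1 8 / 2 5 3 8 7 1 6 4 9 / 3 7 6 1 4 8 9 2 5 / 5 2 1 3 9 6 4 8 7 / 4 8 9 5 2 7 1 6 3 / 6 9 2 7 1 3 8 5 4 / 1 4 5 2 8 9 7 3 6 / 7 3 8 6 5 4 2 9 1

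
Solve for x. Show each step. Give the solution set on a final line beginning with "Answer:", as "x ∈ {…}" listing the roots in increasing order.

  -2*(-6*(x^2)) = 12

Step 1. [-2*(-6*(x^2)) = 12] -2 out front; divide by -2. So div: -6*(x^2) = -6.
Step 2. [-6*(x^2) = -6] -6·(inner) — divide through by -6. So div: x^2 = 1.
Step 3. [x^2 = 1] √ both sides: 1 ≥ 0 gives two branches. So sqrt: x = 1 or -1.

Answer: x ∈ {-1, 1}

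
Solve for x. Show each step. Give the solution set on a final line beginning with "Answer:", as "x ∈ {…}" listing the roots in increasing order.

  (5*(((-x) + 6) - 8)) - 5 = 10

Step 1. [(5*(((-x) + 6) - 8)) - 5 = 10] 5 comes off first (add 5) ⇒ sub: 5*(((-x) + 6) - 8) = 15.
Step 2. [5*(((-x) + 6) - 8) = 15] 5 out front; divide by 5. So div: ((-x) + 6) - 8 = 3.
Step 3. [((-x) + 6) - 8 = 3] peel the -8: add 8 from each side. So sub: (-x) + 6 = 11.
Step 4. [(-x) + 6 = 11] the outer +6 inverts by subtracting 6 ⇒ sub: -x = 5.
Step 5. [-x = 5] LHS negated; negate both sides. So neg: x = -5.

Answer: x ∈ {-5}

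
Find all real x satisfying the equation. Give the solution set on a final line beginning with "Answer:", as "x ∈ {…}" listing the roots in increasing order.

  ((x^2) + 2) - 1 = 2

Step 1. [((x^2) + 2) - 1 = 2] peel the -1: add 1 from each side, so sub: (x^2) + 2 = 3.
Step 2. [(x^2) + 2 = 3] peel the +2: subtract 2 from each side, so sub: x^2 = 1.
Step 3. [x^2 = 1] √ both sides: 1 ≥ 0 gives two branches. So sqrt: x = 1 or -1.

Answer: x ∈ {-1, 1}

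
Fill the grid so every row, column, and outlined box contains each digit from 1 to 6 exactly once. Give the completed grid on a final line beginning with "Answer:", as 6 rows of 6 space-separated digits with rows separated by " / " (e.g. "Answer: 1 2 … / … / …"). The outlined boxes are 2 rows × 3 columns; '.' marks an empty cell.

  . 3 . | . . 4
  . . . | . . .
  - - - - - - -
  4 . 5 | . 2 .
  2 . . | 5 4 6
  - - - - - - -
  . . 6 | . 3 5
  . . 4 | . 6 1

Step 1. [r2c6∈{2,3}] 2 has one home in col 6: r2c6, so r2c6=2.
Step 2. [r2c3∈{1}] r2c3 has the single candidate 1. So r2c3=1.
Step 3. [r2c5∈{5}] r2c5 is down to just 5 ⇒ r2c5=5.
Step 4. [r3c4∈{1,3}] r3c4 is the only open cell in box 4 admitting 1 ⇒ r3c4=1.
Step 5. [r2c1∈{6}] r2c1 has the single candidate 6. So r2c1=6.
Step 6. [r6c2∈{2,5}] col 2 places 5 nowhere but r6c2, so r6c2=5.
Step 7. [r5c2∈{1,2}] col 2 places 2 nowhere but r5c2 ⇒ r5c2=2.
Step 8. [r6c1∈{3}] r6c1's peers cover all but 3 ⇒ r6c1=3.
Step 9. [r1c4∈{6}] r1c4's peers cover all but 6, so r1c4=6.
Step 10. [r2c4∈{3}] nothing but 3 survives at r2c4. So r2c4=3.
Step 11. [r1c1∈{5}] r1c1 is down to just 5, so r1c1=5.
Step 12. [r3c6∈{3}] r3c6 is down to just 3. So r3c6=3.
Step 13. [r4c3∈{3}] r4c3 is down to just 3. So r4c3=3.
Step 14. [r6c4∈{2}] only 2 remains possible at r6c4 ⇒ r6c4=2.
Step 15. [r5c4∈{4}] r5c4 has the single candidate 4. So r5c4=4.
Step 16. [r3c2∈{6}] r3c2 has the single candidate 6. So r3c2=6.
Step 17. [r1c3∈{2}] r1c3's peers cover all but 2 ⇒ r1c3=2.
Step 18. [r5c1∈{1}] r5c1's peers cover all but 1 ⇒ r5c1=1.
Step 19. [r2c2∈{4}] r2c2's peers cover all but 4, so r2c2=4.
Step 20. [r1c5∈{1}] only 1 remains possible at r1c5, so r1c5=1.
Step 21. [r4c2∈{1}] only 1 remains possible at r4c2, so r4c2=1.

Answer: 5 3 2 6 1 4 / 6 4 1 3 5 2 / 4 6 5 1 2 3 / 2 1 3 5 4 6 / 1 2 6 4 3 5 / 3 5 4 2 6 1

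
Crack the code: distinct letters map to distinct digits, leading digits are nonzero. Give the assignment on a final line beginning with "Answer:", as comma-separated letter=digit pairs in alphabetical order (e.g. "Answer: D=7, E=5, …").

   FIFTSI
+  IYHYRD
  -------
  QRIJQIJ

Step 1. [Q] Q is the leading digit of a 7-digit sum of two 6-digit numbers; the final carry is exactly 1, so Q=1.
Step 2. [col 1: I + D ≡ J (mod 10)] J=3 is one option consistent with column 1 (I + D ≡ J (mod 10), carry-in 0) — take it ⇒ J=3.
Step 3. [col 1: I + D ≡ J (mod 10)] several values work for D in column 1 (I + D ≡ J (mod 10), carry-in 0); try D=7 ⇒ D=7.
Step 4. [col 1: I + D ≡ J (mod 10)] from column 1 (D=7, J=3, carry-in 0, digits 1,3,7 already taken and all letters distinct): I must equal 6, so I=6.
Step 5. [col 2: S + R ≡ I (mod 10)] no forcing yet in column 2 (carry-in 1); S=0 is free and consistent — try it, so S=0.
Step 6. [col 2: S + R ≡ I (mod 10)] column 2 reads S+R+carry(1)=I with S=0, I=6; with digits 0,1,3,6,7 already taken and all letters distinct, the only value for R is 5, so R=5.
Step 7. [col 3: T + Y ≡ Q (mod 10)] T=2 is one option consistent with column 3 (T + Y ≡ Q (mod 10), carry-in 0) — take it ⇒ T=2.
Step 8. [col 3: T + Y ≡ Q (mod 10)] column 3 reads T+Y+carry(0)=Q with T=2, Q=1; with digits 0,1,2,3,5,6,7 already taken and all letters distinct, the only value for Y is 9. So Y=9.
Step 9. [col 4: F + H ≡ J (mod 10)] column 4 (F + H ≡ J (mod 10), carry-in 1) doesn't pin F yet; pick F=8 and continue, so F=8.
Step 10. [col 4: F + H ≡ J (mod 10)] in column 4 we have F+H≡J with carry-in 1; given F=8, J=3 and digits 0,1,2,3,5,6,7,8,9 already taken and all letters distinct, that pins H to 4. So H=4.

Answer: D=7, F=8, H=4, I=6, J=3, Q=1, R=5, S=0, T=2, Y=9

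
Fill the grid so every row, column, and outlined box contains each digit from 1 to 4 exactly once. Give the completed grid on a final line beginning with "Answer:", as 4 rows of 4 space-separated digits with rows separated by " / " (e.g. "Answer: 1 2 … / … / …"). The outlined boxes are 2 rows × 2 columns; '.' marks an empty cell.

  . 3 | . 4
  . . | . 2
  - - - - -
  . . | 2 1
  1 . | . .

Step 1. [r3c2∈{4}] r3c2 has the single candidate 4, so r3c2=4.
Step 2. [r2c3∈{1,3}] across row 2, 3 lands solely at r2c3. So r2c3=3.
Step 3. [r2c1∈{4}] r2c1 is down to just 4 ⇒ r2c1=4.
Step 4. [r4c4∈{3}] only 3 remains possible at r4c4 ⇒ r4c4=3.
Step 5. [r1c1∈{2}] only 2 remains possible at r1c1. So r1c1=2.
Step 6. [r3c1∈{3}] r3c1 has the single candidate 3 ⇒ r3c1=3.
Step 7. [r2c2∈{1}] only 1 remains possible at r2c2 ⇒ r2c2=1.
Step 8. [r4c3∈{4}] r4c3 has the single candidate 4, so r4c3=4.
Step 9. [r4c2∈{2}] only 2 remains possible at r4c2. So r4c2=2.
Step 10. [r1c3∈{1}] r1c3's peers cover all but 1. So r1c3=1.

Answer: 2 3 1 4 / 4 1 3 2 / 3 4 2 1 / 1 2 4 3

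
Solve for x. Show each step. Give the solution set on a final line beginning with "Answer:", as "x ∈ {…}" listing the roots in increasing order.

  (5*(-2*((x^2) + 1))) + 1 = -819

Step 1. [(5*(-2*((x^2) + 1))) + 1 = -819] subtract 1: x sits inside (… + 1) ⇒ sub: 5*(-2*((x^2) + 1)) = -820.
Step 2. [5*(-2*((x^2) + 1)) = -820] 5 out front; divide by 5, so div: -2*((x^2) + 1) = -164.
Step 3. [-2*((x^2) + 1) = -164] LHS = -2·(…); ÷-2 both sides. So div: (x^2) + 1 = 82.
Step 4. [(x^2) + 1 = 82] 1 comes off first (subtract 1), so sub: x^2 = 81.
Step 5. [x^2 = 81] LHS squared, RHS 81 ≥ 0: apply √ (±) ⇒ sqrt: x = 9 or -9.

Answer: x ∈ {-9, 9}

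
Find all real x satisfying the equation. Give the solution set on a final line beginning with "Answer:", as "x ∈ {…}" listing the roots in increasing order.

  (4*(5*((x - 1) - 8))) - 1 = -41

Step 1. [(4*(5*((x - 1) - 8))) - 1 = -41] peel the -1: add 1 from each side ⇒ sub: 4*(5*((x - 1) - 8)) = -40.
Step 2. [4*(5*((x - 1) - 8)) = -40] leading coefficient 4: divide by 4. So div: 5*((x - 1) - 8) = -10.
Step 3. [5*((x - 1) - 8) = -10] divide by the outer 5. So div: (x - 1) - 8 = -2.
Step 4. [(x - 1) - 8 = -2] the outer -8 inverts by adding 8 ⇒ sub: x - 1 = 6.
Step 5. [x - 1 = 6] add 1: x sits inside (… - 1) ⇒ sub: x = 7.

Answer: x ∈ {7}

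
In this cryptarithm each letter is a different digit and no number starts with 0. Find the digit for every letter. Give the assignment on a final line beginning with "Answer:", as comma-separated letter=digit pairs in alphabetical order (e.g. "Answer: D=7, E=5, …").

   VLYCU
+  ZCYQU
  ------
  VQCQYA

Step 1. [col 1: U + U ≡ A (mod 10)] several values work for U in column 1 (U + U ≡ A (mod 10), carry-in 0); try U=6, so U=6.
Step 2. [V] adding two 5-digit numbers gives at most 5+1 digits, and here it does — V is that final carry and must be 1 ⇒ V=1.
Step 3. [col 1: U + U ≡ A (mod 10)] from column 1 (U=6, carry-in 0, digits 1,6 already taken and all letters distinct): A must equal 2, so A=2.
Step 4. [col 2: C + Q ≡ Y (mod 10)] no forcing yet in column 2 (carry-in 1); C=4 is free and consistent — try it, so C=4.
Step 5. [col 2: C + Q ≡ Y (mod 10)] several values work for Q in column 2 (C + Q ≡ Y (mod 10), carry-in 1); try Q=0 ⇒ Q=0.
Step 6. [col 2: C + Q ≡ Y (mod 10)] from column 2 (C=4, Q=0, carry-in 1, digits 0,1,2,4,6 already taken and all letters distinct): Y must equal 5 ⇒ Y=5.
Step 7. [col 4: L + C ≡ C (mod 10)] column 4 reads L+C+carry(1)=C with C=4; with digits 0,1,2,4,5,6 already taken and all letters distinct, the only value for L is 9, so L=9.
Step 8. [col 5: V + Z ≡ Q (mod 10)] from column 5 (V=1, Q=0, carry-in 1, digits 0,1,2,4,5,6,9 already taken and all letters distinct): Z must equal 8. So Z=8.

Answer: A=2, C=4, L=9, Q=0, U=6, V=1, Y=5, Z=8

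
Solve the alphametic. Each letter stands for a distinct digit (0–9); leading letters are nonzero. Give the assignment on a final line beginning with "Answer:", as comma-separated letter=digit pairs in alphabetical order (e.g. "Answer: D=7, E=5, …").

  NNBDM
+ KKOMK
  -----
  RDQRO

Step 1. [col 1: M + K ≡ O (mod 10)] no forcing yet in column 1 (carry-in 0); M=8 is free and consistent — try it ⇒ M=8.
Step 2. [col 1: M + K ≡ O (mod 10)] column 1 (M + K ≡ O (mod 10), carry-in 0) doesn't pin K yet; pick K=4 and continue. So K=4.
Step 3. [col 1: M + K ≡ O (mod 10)] in column 1 we have M+K≡O with carry-in 0; given M=8, K=4 and digits 4,8 already taken and all letters distinct, that pins O to 2 ⇒ O=2.
Step 4. [col 2: D + M ≡ R (mod 10)] R=5 is one option consistent with column 2 (D + M ≡ R (mod 10), carry-in 1) — take it ⇒ R=5.
Step 5. [col 2: D + M ≡ R (mod 10)] from column 2 (M=8, R=5, carry-in 1, digits 2,4,5,8 already taken and all letters distinct): D must equal 6, so D=6.
Step 6. [col 3: B + O ≡ Q (mod 10)] Q=0 is one option consistent with column 3 (B + O ≡ Q (mod 10), carry-in 1) — take it ⇒ Q=0.
Step 7. [col 3: B + O ≡ Q (mod 10)] column 3: given O=2, Q=0, carry-in 1, and digits 0,2,4,5,6,8 already taken and all letters distinct, B+O≡Q (mod 10) forces B=7. So B=7.
Step 8. [col 4: N + K ≡ D (mod 10)] column 4: given K=4, D=6, carry-in 1, and digits 0,2,4,5,6,7,8 already taken and all letters distinct, N+K≡D (mod 10) forces N=1. So N=1.

Answer: B=7, D=6, K=4, M=8, N=1, O=2, Q=0, R=5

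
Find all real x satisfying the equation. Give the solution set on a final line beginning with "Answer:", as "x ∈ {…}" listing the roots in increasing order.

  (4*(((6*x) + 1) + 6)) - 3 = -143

Step 1. [(4*(((6*x) + 1) + 6)) - 3 = -143] peel the -3: add 3 from each side. So sub: 4*(((6*x) + 1) + 6) = -140.
Step 2. [4*(((6*x) + 1) + 6) = -140] LHS = 4·(…); ÷4 both sides ⇒ div: ((6*x) + 1) + 6 = -35.
Step 3. [((6*x) + 1) + 6 = -35] peel the +6: subtract 6 from each side. So sub: (6*x) + 1 = -41.
Step 4. [(6*x) + 1 = -41] peel the +1: subtract 1 from each side, so sub: 6*x = -42.
Step 5. [6*x = -42] leading coefficient 6: divide by 6. So div: x = -7.

Answer: x ∈ {-7}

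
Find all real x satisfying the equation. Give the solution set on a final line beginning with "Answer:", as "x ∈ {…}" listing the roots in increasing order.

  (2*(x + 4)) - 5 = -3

Step 1. [(2*(x + 4)) - 5 = -3] the outer -5 inverts by adding 5. So sub: 2*(x + 4) = 2.
Step 2. [2*(x + 4) = 2] divide by the outer 2, so div: x + 4 = 1.
Step 3. [x + 4 = 1] subtract 4: x sits inside (… + 4) ⇒ sub: x = -3.

Answer: x ∈ {-3}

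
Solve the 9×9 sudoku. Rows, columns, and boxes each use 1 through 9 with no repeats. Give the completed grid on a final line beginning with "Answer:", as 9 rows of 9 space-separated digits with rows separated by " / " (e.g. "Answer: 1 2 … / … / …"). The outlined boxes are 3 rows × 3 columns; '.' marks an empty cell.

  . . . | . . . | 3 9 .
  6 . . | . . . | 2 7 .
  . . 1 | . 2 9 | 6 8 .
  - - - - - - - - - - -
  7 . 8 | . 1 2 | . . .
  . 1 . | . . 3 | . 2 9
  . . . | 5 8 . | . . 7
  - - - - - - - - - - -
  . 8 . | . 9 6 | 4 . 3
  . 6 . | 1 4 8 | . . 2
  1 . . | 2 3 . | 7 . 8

Step 1. [r1c6∈{1,4,5,7}] in col 6, 7 fits only at r1c6, so r1c6=7.
Step 2. [r6c6∈{4}] only 4 remains possible at r6c6. So r6c6=4.
Step 3. [r8c8∈{5}] only 5 remains possible at r8c8, so r8c8=5.
Step 4. [r2c5∈{5}] r2c5's peers cover all but 5. So r2c5=5.
Step 5. [r4c9∈{4,5,6}] r4c9 is the only open cell in col 9 admitting 6 ⇒ r4c9=6.
Step 6. [r6c3∈{2,3,6,9}] row 6 places 6 nowhere but r6c3. So r6c3=6.
Step 7. [r1c1∈{2,4,5,8}] across col 1, 8 lands solely at r1c1, so r1c1=8.
Step 8. [r3c2∈{3,4,5,7}] 7 has one home in row 3: r3c2. So r3c2=7.
Step 9. [r8c3∈{3,7,9}] row 8 places 7 nowhere but r8c3, so r8c3=7.
Step 10. [r2c3∈{3,4,9}] 3 has one home in col 3: r2c3, so r2c3=3.
Step 11. [r9c3∈{4,5,9}] r9c3 is the only open cell in col 3 admitting 9. So r9c3=9.
Step 12. [r6c1∈{2,3,9}] 9 has one home in col 1: r6c1. So r6c1=9.
Step 13. [r9c2∈{4,5}] r9c2 is the only open cell in row 9 admitting 4 ⇒ r9c2=4.
Step 14. [r1c9∈{1,4,5}] r1c9 is the only open cell in row 1 admitting 1. So r1c9=1.
Step 15. [r3c9∈{4,5}] col 9 places 5 nowhere but r3c9. So r3c9=5.
Step 16. [r3c1∈{4}] only 4 remains possible at r3c1, so r3c1=4.
Step 17. [r5c1∈{5}] r5c1's peers cover all but 5, so r5c1=5.
Step 18. [r1c4∈{4,6}] 4 has one home in row 1: r1c4. So r1c4=4.
Step 19. [r4c2∈{3}] r4c2 is down to just 3, so r4c2=3.
Step 20. [r1c2∈{2,5}] in col 2, 5 fits only at r1c2 ⇒ r1c2=5.
Step 21. [r5c4∈{6,7}] r5c4 is the only open cell in col 4 admitting 6. So r5c4=6.
Step 22. [r7c8∈{1}] r7c8 is down to just 1. So r7c8=1.
Step 23. [r7c3∈{2,5}] across row 7, 5 lands solely at r7c3. So r7c3=5.
Step 24. [r4c7∈{5}] only 5 remains possible at r4c7, so r4c7=5.
Step 25. [r6c2∈{2}] only 2 remains possible at r6c2. So r6c2=2.
Step 26. [r2c6∈{1}] nothing but 1 survives at r2c6. So r2c6=1.
Step 27. [r3c4∈{3}] r3c4 has the single candidate 3, so r3c4=3.
Step 28. [r1c5∈{6}] nothing but 6 survives at r1c5 ⇒ r1c5=6.
Step 29. [r8c1∈{3}] nothing but 3 survives at r8c1, so r8c1=3.
Step 30. [r5c7∈{8}] r5c7 has the single candidate 8, so r5c7=8.
Step 31. [r9c6∈{5}] nothing but 5 survives at r9c6. So r9c6=5.
Step 32. [r4c8∈{4}] r4c8 is down to just 4, so r4c8=4.
Step 33. [r9c8∈{6}] nothing but 6 survives at r9c8 ⇒ r9c8=6.
Step 34. [r2c9∈{4}] r2c9 has the single candidate 4 ⇒ r2c9=4.
Step 35. [r7c4∈{7}] nothing but 7 survives at r7c4, so r7c4=7.
Step 36. [r6c7∈{1}] r6c7 is down to just 1 ⇒ r6c7=1.
Step 37. [r2c2∈{9}] only 9 remains possible at r2c2, so r2c2=9.
Step 38. [r2c4∈{8}] r2c4 has the single candidate 8, so r2c4=8.
Step 39. [r5c3∈{4}] only 4 remains possible at r5c3 ⇒ r5c3=4.
Step 40. [r1c3∈{2}] r1c3 has the single candidate 2, so r1c3=2.
Step 41. [r4c4∈{9}] only 9 remains possible at r4c4 ⇒ r4c4=9.
Step 42. [r6c8∈{3}] nothing but 3 survives at r6c8 ⇒ r6c8=3.
Step 43. [r5c5∈{7}] r5c5 is down to just 7. So r5c5=7.
Step 44. [r7c1∈{2}] r7c1's peers cover all but 2 ⇒ r7c1=2.
Step 45. [r8c7∈{9}] r8c7 is down to just 9, so r8c7=9.

Answer: 8 5 2 4 6 7 3 9 1 / 6 9 3 8 5 1 2 7 4 / 4 7 1 3 2 9 6 8 5 / 7 3 8 9 1 2 5 4 6 / 5 1 4 6 7 3 8 2 9 / 9 2 6 5 8 4 1 3 7 / 2 8 5 7 9 6 4 1 3 / 3 6 7 1 4 8 9 5 2 / 1 4 9 2 3 5 7 6 8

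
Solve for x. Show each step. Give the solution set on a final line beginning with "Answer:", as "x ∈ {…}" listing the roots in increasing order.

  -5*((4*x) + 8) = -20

Step 1. [-5*((4*x) + 8) = -20] -5 out front; divide by -5, so div: (4*x) + 8 = 4.
Step 2. [(4*x) + 8 = 4] 4 divides every term; factor it out ⇒ factor: x + 2 = 1.
Step 3. [x + 2 = 1] +2 is outermost — subtract 2 both sides ⇒ sub: x = -1.

Answer: x ∈ {-1}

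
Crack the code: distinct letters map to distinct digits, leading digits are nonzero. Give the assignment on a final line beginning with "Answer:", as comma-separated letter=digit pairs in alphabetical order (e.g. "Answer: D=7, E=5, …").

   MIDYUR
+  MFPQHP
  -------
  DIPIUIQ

Step 1. [col 1: R + P ≡ Q (mod 10)] no forcing yet in column 1 (carry-in 0); P=2 is free and consistent — try it. So P=2.
Step 2. [col 1: R + P ≡ Q (mod 10)] Q=0 is one option consistent with column 1 (R + P ≡ Q (mod 10), carry-in 0) — take it. So Q=0.
Step 3. [col 1: R + P ≡ Q (mod 10)] column 1: given P=2, Q=0, carry-in 0, and digits 0,2 already taken and all letters distinct, R+P≡Q (mod 10) forces R=8, so R=8.
Step 4. [col 2: U + H ≡ I (mod 10)] I=3 is one option consistent with column 2 (U + H ≡ I (mod 10), carry-in 1) — take it ⇒ I=3.
Step 5. [col 2: U + H ≡ I (mod 10)] no forcing yet in column 2 (carry-in 1); H=7 is free and consistent — try it. So H=7.
Step 6. [D] D is the leading digit of a 7-digit sum of two 6-digit numbers; the final carry is exactly 1 ⇒ D=1.
Step 7. [col 2: U + H ≡ I (mod 10)] in column 2 we have U+H≡I with carry-in 1; given H=7, I=3 and digits 0,1,2,3,7,8 already taken and all letters distinct, that pins U to 5 ⇒ U=5.
Step 8. [col 3: Y + Q ≡ U (mod 10)] in column 3 we have Y+Q≡U with carry-in 1; given Q=0, U=5 and digits 0,1,2,3,5,7,8 already taken and all letters distinct, that pins Y to 4 ⇒ Y=4.
Step 9. [col 5: I + F ≡ P (mod 10)] from column 5 (I=3, P=2, carry-in 0, digits 0,1,2,3,4,5,7,8 already taken and all letters distinct): F must equal 9 ⇒ F=9.
Step 10. [col 6: M + M ≡ I (mod 10)] from column 6 (I=3, carry-in 1, digits 0,1,2,3,4,5,7,8,9 already taken and all letters distinct): M must equal 6 ⇒ M=6.

Answer: D=1, F=9, H=7, I=3, M=6, P=2, Q=0, R=8, U=5, Y=4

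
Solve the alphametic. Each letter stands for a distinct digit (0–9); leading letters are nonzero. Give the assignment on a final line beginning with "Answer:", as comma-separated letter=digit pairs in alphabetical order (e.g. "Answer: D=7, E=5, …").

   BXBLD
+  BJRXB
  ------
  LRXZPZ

Step 1. [col 1: D + B ≡ Z (mod 10)] no forcing yet in column 1 (carry-in 0); B=7 is free and consistent — try it ⇒ B=7.
Step 2. [L] the sum has 6 digits but both addends have 5; that extra leading digit L is the final carry, namely 1, so L=1.
Step 3. [col 1: D + B ≡ Z (mod 10)] no forcing yet in column 1 (carry-in 0); D=6 is free and consistent — try it. So D=6.
Step 4. [col 1: D + B ≡ Z (mod 10)] column 1 reads D+B+carry(0)=Z with D=6, B=7; with digits 1,6,7 already taken and all letters distinct, the only value for Z is 3, so Z=3.
Step 5. [col 2: L + X ≡ P (mod 10)] no forcing yet in column 2 (carry-in 1); P=0 is free and consistent — try it, so P=0.
Step 6. [col 2: L + X ≡ P (mod 10)] in column 2 we have L+X≡P with carry-in 1; given L=1, P=0 and digits 0,1,3,6,7 already taken and all letters distinct, that pins X to 8. So X=8.
Step 7. [col 3: B + R ≡ Z (mod 10)] column 3 reads B+R+carry(1)=Z with B=7, Z=3; with digits 0,1,3,6,7,8 already taken and all letters distinct, the only value for R is 5 ⇒ R=5.
Step 8. [col 4: X + J ≡ X (mod 10)] column 4 reads X+J+carry(1)=X with X=8; with digits 0,1,3,5,6,7,8 already taken and all letters distinct, the only value for J is 9, so J=9.

Answer: B=7, D=6, J=9, L=1, P=0, R=5, X=8, Z=3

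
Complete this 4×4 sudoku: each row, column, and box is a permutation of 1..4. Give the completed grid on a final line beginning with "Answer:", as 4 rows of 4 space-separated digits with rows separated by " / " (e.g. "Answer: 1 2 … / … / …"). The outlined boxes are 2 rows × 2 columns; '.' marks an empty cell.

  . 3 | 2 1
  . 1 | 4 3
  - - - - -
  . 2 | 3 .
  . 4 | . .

Step 1. [r4c3∈{1}] r4c3 has the single candidate 1. So r4c3=1.
Step 2. [r3c4∈{4}] nothing but 4 survives at r3c4, so r3c4=4.
Step 3. [r2c1∈{2}] r2c1 is down to just 2. So r2c1=2.
Step 4. [r3c1∈{1}] r3c1's peers cover all but 1. So r3c1=1.
Step 5. [r4c1∈{3}] r4c1 has the single candidate 3, so r4c1=3.
Step 6. [r4c4∈{2}] r4c4 is down to just 2, so r4c4=2.
Step 7. [r1c1∈{4}] r1c1 is down to just 4, so r1c1=4.

Answer: 4 3 2 1 / 2 1 4 3 / 1 2 3 4 / 3 4 1 2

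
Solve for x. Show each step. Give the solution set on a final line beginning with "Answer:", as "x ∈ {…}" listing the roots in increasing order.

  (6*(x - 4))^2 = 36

Step 1. [(6*(x - 4))^2 = 36] 36 ≥ 0, LHS is (·)² — take ±√. So sqrt: 6*(x - 4) = 6 or -6.
Step 2. [6*(x - 4) = 6 or -6] divide by the outer 6. So div: x - 4 = 1 or -1.
Step 3. [x - 4 = 1 or -1] -4 is outermost — add 4 both sides, so sub: x = 5 or 3.

Answer: x ∈ {3, 5}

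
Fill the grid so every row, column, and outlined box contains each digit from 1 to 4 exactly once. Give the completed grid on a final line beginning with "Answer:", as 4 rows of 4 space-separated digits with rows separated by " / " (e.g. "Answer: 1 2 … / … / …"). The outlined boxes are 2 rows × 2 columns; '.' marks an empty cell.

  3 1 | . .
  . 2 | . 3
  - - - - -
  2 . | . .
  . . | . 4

Step 1. [r4c3∈{1,2,3}] across row 4, 2 lands solely at r4c3, so r4c3=2.
Step 2. [r2c3∈{1,4}] 1 has one home in row 2: r2c3 ⇒ r2c3=1.
Step 3. [r4c2∈{3}] r4c2 has the single candidate 3, so r4c2=3.
Step 4. [r1c3∈{4}] r1c3 is down to just 4. So r1c3=4.
Step 5. [r3c2∈{4}] only 4 remains possible at r3c2 ⇒ r3c2=4.
Step 6. [r1c4∈{2}] r1c4's peers cover all but 2. So r1c4=2.
Step 7. [r3c4∈{1}] only 1 remains possible at r3c4, so r3c4=1.
Step 8. [r2c1∈{4}] r2c1's peers cover all but 4. So r2c1=4.
Step 9. [r3c3∈{3}] nothing but 3 survives at r3c3, so r3c3=3.
Step 10. [r4c1∈{1}] only 1 remains possible at r4c1. So r4c1=1.

Answer: 3 1 4 2 / 4 2 1 3 / 2 4 3 1 / 1 3 2 4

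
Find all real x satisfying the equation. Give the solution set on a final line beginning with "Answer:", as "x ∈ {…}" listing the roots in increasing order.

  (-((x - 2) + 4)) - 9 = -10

Step 1. [(-((x - 2) + 4)) - 9 = -10] the outer -9 inverts by adding 9 ⇒ sub: -((x - 2) + 4) = -1.
Step 2. [-((x - 2) + 4) = -1] flip signs both sides, so neg: (x - 2) + 4 = 1.
Step 3. [(x - 2) + 4 = 1] peel the +4: subtract 4 from each side. So sub: x - 2 = -3.
Step 4. [x - 2 = -3] the outer -2 inverts by adding 2, so sub: x = -1.

Answer: x ∈ {-1}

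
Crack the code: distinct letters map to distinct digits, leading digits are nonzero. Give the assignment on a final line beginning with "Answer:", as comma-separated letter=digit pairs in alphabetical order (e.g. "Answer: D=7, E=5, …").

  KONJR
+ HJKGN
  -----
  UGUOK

Step 1. [col 1: R + N ≡ K (mod 10)] several values work for K in column 1 (R + N ≡ K (mod 10), carry-in 0); try K=7 ⇒ K=7.
Step 2. [col 1: R + N ≡ K (mod 10)] no forcing yet in column 1 (carry-in 0); R=6 is free and consistent — try it ⇒ R=6.
Step 3. [col 1: R + N ≡ K (mod 10)] column 1 reads R+N+carry(0)=K with R=6, K=7; with digits 6,7 already taken and all letters distinct, the only value for N is 1. So N=1.
Step 4. [col 2: J + G ≡ O (mod 10)] O=3 is one option consistent with column 2 (J + G ≡ O (mod 10), carry-in 0) — take it, so O=3.
Step 5. [col 2: J + G ≡ O (mod 10)] J=5 is one option consistent with column 2 (J + G ≡ O (mod 10), carry-in 0) — take it, so J=5.
Step 6. [col 2: J + G ≡ O (mod 10)] in column 2 we have J+G≡O with carry-in 0; given J=5, O=3 and digits 1,3,5,6,7 already taken and all letters distinct, that pins G to 8 ⇒ G=8.
Step 7. [col 3: N + K ≡ U (mod 10)] from column 3 (N=1, K=7, carry-in 1, digits 1,3,5,6,7,8 already taken and all letters distinct): U must equal 9, so U=9.
Step 8. [col 5: K + H ≡ U (mod 10)] column 5 reads K+H+carry(0)=U with K=7, U=9; with digits 1,3,5,6,7,8,9 already taken and all letters distinct, the only value for H is 2, so H=2.

Answer: G=8, H=2, J=5, K=7, N=1, O=3, R=6, U=9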